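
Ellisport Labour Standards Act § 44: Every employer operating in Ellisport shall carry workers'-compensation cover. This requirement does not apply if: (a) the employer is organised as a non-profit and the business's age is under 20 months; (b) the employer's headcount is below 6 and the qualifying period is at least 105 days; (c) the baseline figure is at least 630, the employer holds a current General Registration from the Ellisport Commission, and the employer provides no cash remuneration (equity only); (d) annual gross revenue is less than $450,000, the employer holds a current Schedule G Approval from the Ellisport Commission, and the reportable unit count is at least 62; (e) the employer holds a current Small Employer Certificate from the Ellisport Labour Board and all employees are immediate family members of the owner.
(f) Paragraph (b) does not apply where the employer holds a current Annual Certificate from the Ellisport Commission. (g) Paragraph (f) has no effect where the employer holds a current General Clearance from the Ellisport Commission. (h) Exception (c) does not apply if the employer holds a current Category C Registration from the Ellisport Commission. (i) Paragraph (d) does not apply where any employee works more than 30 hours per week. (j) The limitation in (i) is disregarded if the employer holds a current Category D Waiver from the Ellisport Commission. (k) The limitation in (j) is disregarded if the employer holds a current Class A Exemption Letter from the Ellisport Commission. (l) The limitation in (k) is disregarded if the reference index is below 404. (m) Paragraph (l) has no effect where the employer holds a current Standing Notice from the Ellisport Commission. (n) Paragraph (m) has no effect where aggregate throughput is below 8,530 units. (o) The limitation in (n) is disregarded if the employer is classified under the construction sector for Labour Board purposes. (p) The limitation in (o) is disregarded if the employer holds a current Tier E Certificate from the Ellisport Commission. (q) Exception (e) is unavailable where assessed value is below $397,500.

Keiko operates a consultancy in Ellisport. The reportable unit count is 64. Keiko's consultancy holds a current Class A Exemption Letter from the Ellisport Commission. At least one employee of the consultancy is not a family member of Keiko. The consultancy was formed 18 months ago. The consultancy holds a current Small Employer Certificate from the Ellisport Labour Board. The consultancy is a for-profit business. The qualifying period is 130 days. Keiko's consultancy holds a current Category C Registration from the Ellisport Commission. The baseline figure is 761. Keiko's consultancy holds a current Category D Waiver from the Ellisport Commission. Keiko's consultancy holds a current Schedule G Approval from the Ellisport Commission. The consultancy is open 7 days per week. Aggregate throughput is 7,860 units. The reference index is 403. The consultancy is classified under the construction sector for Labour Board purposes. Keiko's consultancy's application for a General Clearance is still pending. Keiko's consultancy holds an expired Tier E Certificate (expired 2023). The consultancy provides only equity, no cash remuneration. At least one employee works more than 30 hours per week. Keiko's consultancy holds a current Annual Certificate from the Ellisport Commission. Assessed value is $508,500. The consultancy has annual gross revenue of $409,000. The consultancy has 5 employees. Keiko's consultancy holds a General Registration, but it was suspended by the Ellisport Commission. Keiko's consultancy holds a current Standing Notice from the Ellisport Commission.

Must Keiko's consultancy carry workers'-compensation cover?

Exception (a) requires that the employer is organised as a non-profit; but the employer is for-profit, so (a) is unavailable.
Exception (b)'s conditions are all satisfied: the employer's headcount is 5, below the 6 limit; the qualifying period is 130 days, meeting the 105 days threshold. But: (f) operates — a current Annual Certificate is held. (g), which would lift (f), does not operate here — there is no General Clearance in force. (b) is therefore removed.
Exception (c) fails — no current General Registration is held.
Exception (d): annual gross revenue is $409,000, less than the $450,000 limit; a current Schedule G Approval is held; the reportable unit count is 64, meeting the 62 threshold — every condition holds. Turning to paragraphs (i)–(p): (i) operates against (d): at least one employee exceeds 30 hours/week. (j) applies (a current Category D Waiver is held), but is overridden by (k): (k) operates against (j): a current Class A Exemption Letter is held. (l) would limit (k) — the reference index is 403, below the 404 limit — but (m) sets (l) aside: (m) operates — a current Standing Notice is held. (n) is engaged (aggregate throughput is 7,860 units, below the 8,530 units limit), but is set aside by (o): (o) operates against (n): the consultancy is classified under the construction sector. (p) is not triggered (there is no Tier E Certificate in force), so (o) stands. So (d) is unavailable.
Exception (e) does not apply: at least one employee is not a family member.
None of the exceptions is available; § 44 applies in full.

Yes — Keiko's consultancy must carry workers'-compensation cover.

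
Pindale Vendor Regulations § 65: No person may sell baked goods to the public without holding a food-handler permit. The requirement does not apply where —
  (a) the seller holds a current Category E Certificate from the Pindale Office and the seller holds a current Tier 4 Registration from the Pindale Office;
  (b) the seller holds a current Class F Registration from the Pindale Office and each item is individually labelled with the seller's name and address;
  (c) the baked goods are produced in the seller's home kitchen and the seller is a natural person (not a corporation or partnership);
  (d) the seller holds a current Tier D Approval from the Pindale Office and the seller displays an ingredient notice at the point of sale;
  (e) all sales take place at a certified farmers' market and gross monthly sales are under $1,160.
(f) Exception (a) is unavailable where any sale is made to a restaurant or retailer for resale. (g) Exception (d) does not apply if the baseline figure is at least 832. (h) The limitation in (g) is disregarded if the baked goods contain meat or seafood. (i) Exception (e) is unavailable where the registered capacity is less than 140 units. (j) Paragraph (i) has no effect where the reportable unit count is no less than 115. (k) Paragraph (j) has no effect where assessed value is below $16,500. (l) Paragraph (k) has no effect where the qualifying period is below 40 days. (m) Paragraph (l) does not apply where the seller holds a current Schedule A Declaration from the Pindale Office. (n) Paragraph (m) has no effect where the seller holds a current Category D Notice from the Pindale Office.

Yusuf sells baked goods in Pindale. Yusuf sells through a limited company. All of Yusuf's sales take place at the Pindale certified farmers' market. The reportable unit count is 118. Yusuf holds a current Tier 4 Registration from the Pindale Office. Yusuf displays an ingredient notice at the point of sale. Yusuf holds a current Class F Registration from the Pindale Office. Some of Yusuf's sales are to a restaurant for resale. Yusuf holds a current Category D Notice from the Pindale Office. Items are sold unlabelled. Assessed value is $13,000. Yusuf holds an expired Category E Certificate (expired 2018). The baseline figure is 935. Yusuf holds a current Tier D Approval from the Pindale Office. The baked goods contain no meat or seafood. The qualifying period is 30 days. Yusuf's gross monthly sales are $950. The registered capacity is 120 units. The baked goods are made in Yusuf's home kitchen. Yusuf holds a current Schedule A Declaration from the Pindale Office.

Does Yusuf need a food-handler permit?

No — exception (e) applies; Yusuf is not required to hold a food-handler permit.

Exception (a) fails — no current Category E Certificate is held.
Exception (b) does not apply: items are sold unlabelled.
Exception (c) requires that the seller is a natural person (not a corporation or partnership); but the seller operates through a limited company, so (c) is unavailable.
Exception (d)'s conditions are all satisfied: a current Tier D Approval is held; an ingredient notice is displayed. But applying paragraphs (g)–(h): (g) operates against (d): the baseline figure is 935, meeting the 832 threshold. (h) is not engaged (the baked goods contain no meat or seafood), so (g) stands. So (d) is unavailable.
All of (e)'s requirements are met (all sales are at a certified farmers' market; gross monthly sales are $950, under the $1,160 limit). Considering the limiting provisions: (i) would limit (e) — the registered capacity is 120 units, less than the 140 units limit — but (j) sets (i) aside: (j) operates against (i): the reportable unit count is 118, meeting the 115 threshold. (k) would limit (j) — assessed value is $13,000, below the $16,500 limit — but (l) sets (k) aside: (l) is triggered — the qualifying period is 30 days, below the 40 days limit. (m) is triggered (a current Schedule A Declaration is held), but is overridden by (n): (n) operates against (m): a current Category D Notice is held. (e) remains available.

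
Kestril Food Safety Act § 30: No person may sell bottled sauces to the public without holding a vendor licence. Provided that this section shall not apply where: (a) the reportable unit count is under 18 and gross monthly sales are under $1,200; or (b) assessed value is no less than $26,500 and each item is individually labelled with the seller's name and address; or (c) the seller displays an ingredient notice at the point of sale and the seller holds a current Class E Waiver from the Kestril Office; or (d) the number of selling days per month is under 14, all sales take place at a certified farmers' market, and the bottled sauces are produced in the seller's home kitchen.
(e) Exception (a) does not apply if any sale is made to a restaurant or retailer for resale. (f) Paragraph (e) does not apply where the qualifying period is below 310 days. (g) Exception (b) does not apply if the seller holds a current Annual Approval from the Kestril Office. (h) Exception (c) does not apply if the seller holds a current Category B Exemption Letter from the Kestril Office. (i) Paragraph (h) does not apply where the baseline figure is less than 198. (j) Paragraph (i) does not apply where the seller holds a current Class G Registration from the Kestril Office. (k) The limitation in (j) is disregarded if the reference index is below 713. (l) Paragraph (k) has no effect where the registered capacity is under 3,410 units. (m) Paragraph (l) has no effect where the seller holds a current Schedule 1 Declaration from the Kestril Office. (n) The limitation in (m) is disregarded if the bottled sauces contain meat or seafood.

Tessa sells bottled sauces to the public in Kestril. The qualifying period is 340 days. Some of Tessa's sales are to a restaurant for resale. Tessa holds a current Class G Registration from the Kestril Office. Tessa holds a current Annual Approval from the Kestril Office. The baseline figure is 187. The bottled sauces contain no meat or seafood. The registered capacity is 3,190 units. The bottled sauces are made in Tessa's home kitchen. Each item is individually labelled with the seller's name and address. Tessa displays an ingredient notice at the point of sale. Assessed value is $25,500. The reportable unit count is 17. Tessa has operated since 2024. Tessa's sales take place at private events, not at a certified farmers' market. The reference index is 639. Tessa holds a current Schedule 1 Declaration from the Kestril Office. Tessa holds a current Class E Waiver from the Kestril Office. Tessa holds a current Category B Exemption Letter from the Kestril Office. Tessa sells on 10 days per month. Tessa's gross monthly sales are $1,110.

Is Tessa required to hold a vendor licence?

Exception (a)'s conditions are all satisfied: the reportable unit count is 17, under the 18 limit; gross monthly sales are $1,110, under the $1,200 limit. However, paragraphs (e)–(f) must be considered: (e) applies — some sales are to a restaurant for resale. (f) is inapplicable (the qualifying period is 340 days, not below 310 days), so (e) stands. (a) is therefore removed.
Exception (b) requires that assessed value is no less than $26,500; but assessed value is $25,500, short of $26,500, so (b) is unavailable.
Exception (c): an ingredient notice is displayed; a current Class E Waiver is held — every condition holds. As to paragraphs (h)–(n): (h) would limit (c) — a current Category B Exemption Letter is held — but (i) sets (h) aside: (i) operates — the baseline figure is 187, less than the 198 limit. (j) operates (a current Class G Registration is held), but is overridden by (k): (k) operates against (j): the reference index is 639, below the 713 limit. (l) is engaged (the registered capacity is 3,190 units, under the 3,410 units limit), but is set aside by (m): (m) applies — a current Schedule 1 Declaration is held. (n) does not operate here (the bottled sauces contain no meat or seafood), so (m) stands. So (c) applies.
Exception (d) fails — sales are at private events, not a certified farmers' market.

No — exception (c) applies; Tessa is not required to hold a vendor licence.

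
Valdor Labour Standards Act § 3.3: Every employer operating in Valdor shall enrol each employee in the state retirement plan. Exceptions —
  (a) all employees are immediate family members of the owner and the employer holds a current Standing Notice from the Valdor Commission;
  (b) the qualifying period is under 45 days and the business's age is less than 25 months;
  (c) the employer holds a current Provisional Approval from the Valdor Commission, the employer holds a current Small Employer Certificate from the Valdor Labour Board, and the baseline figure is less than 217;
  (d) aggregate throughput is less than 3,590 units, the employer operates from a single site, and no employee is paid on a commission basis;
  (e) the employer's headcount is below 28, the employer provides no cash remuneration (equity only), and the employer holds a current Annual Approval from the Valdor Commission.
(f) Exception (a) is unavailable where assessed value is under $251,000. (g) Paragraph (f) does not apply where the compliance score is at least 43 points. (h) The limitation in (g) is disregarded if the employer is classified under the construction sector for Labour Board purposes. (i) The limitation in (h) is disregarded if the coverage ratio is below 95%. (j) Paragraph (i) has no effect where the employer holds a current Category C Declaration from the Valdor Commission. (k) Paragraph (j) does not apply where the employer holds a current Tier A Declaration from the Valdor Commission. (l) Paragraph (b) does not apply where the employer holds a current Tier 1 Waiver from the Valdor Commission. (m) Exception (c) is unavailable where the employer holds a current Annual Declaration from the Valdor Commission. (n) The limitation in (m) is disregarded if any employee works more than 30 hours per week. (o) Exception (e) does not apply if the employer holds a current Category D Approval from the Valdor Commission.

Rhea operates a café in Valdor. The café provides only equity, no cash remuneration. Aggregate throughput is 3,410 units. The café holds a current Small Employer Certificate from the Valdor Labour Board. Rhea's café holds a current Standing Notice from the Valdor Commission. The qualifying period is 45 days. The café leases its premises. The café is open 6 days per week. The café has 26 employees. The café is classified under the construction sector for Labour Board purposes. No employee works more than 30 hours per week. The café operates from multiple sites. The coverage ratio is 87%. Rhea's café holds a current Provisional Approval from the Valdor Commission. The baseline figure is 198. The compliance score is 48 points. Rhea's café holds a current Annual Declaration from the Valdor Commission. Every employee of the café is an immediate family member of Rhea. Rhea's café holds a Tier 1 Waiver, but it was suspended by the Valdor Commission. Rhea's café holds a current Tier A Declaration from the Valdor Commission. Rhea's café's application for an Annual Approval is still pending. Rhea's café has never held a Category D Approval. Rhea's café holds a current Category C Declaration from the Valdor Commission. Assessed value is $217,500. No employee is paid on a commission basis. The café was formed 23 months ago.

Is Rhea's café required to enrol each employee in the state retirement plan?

No — exception (a) applies; Rhea's café is not required to enrol each employee in the state retirement plan.

Exception (a): every employee is an immediate family member; a current Standing Notice is held — every condition holds. Applying paragraphs (f)–(k): (f) would limit (a) — assessed value is $217,500, under the $251,000 limit — but (g) sets (f) aside: (g) operates against (f): the compliance score is 48 points, meeting the 43 points threshold. (h) applies (the café is classified under the construction sector), but is itself disapplied by (i): (i) applies — the coverage ratio is 87%, below the 95% limit. (j) is triggered (a current Category C Declaration is held), but is displaced by (k): (k) operates against (j): a current Tier A Declaration is held. So (a) applies.
Exception (b) fails — the qualifying period is 45 days, not under 45 days.
Exception (c)'s conditions are all satisfied: a current Provisional Approval is held; a current Small Employer Certificate is held; the baseline figure is 198, less than the 217 limit. But: (m) operates against (c): a current Annual Declaration is held. (n), which would lift (m), is not engaged — no employee exceeds 30 hours/week. (c) is therefore removed.
Exception (d) fails — the employer operates from multiple sites.
Exception (e) does not apply: the Annual Approval is not current.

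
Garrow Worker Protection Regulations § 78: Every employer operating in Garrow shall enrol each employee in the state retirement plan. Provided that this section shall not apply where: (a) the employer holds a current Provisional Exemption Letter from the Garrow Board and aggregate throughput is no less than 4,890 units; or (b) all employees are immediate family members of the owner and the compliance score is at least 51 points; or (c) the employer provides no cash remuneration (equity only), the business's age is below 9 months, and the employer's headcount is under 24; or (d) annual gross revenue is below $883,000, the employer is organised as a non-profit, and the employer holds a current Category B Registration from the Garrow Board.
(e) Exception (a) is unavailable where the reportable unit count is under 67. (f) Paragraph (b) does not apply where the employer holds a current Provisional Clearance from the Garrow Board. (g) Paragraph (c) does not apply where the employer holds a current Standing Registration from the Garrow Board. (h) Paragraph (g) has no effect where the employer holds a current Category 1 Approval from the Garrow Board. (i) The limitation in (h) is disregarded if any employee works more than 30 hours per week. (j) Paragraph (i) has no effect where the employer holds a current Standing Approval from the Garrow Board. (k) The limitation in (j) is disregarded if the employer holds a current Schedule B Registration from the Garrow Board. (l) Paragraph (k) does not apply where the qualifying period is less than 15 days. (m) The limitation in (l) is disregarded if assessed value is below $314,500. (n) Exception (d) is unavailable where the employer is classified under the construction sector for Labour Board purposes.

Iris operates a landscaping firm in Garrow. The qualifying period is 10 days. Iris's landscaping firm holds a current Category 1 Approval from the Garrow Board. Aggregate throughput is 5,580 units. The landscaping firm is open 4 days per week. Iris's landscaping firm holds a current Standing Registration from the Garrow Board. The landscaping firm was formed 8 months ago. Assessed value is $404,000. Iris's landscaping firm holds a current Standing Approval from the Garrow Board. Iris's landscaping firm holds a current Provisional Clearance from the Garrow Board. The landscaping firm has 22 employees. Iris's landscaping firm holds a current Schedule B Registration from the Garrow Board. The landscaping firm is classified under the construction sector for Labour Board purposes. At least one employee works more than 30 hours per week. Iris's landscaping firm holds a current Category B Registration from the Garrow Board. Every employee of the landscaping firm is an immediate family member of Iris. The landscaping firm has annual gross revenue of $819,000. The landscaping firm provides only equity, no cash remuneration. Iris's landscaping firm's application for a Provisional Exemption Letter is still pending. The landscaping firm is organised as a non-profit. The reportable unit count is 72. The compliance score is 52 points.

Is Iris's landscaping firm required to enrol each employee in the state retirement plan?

No — exception (c) applies; Iris's landscaping firm is not required to enrol each employee in the state retirement plan.

Exception (a) fails — the Provisional Exemption Letter is not current.
All of (b)'s requirements are met (every employee is an immediate family member; the compliance score is 52 points, meeting the 51 points threshold). Turning to paragraph (f): (f) operates against (b): a current Provisional Clearance is held. So (b) is unavailable.
All of (c)'s requirements are met (remuneration is equity-only; the business's age is 8 months, below the 9 months limit; the employer's headcount is 22, under the 24 limit). As to paragraphs (g)–(m): (g) is triggered (a current Standing Registration is held), but yields to (h): (h) operates against (g): a current Category 1 Approval is held. (i) is engaged (at least one employee exceeds 30 hours/week), but is set aside by (j): (j) operates against (i): a current Standing Approval is held. (k) would limit (j) — a current Schedule B Registration is held — but (l) sets (k) aside: (l) operates against (k): the qualifying period is 10 days, less than the 15 days limit. (m) is inapplicable (assessed value is $404,000, not below $314,500), so (l) stands. So (c) applies.
Exception (d) is satisfied on its face — annual gross revenue is $819,000, below the $883,000 limit; the employer is a non-profit; a current Category B Registration is held. Turning to paragraph (n): (n) operates against (d): the landscaping firm is classified under the construction sector. Exception (d) does not apply.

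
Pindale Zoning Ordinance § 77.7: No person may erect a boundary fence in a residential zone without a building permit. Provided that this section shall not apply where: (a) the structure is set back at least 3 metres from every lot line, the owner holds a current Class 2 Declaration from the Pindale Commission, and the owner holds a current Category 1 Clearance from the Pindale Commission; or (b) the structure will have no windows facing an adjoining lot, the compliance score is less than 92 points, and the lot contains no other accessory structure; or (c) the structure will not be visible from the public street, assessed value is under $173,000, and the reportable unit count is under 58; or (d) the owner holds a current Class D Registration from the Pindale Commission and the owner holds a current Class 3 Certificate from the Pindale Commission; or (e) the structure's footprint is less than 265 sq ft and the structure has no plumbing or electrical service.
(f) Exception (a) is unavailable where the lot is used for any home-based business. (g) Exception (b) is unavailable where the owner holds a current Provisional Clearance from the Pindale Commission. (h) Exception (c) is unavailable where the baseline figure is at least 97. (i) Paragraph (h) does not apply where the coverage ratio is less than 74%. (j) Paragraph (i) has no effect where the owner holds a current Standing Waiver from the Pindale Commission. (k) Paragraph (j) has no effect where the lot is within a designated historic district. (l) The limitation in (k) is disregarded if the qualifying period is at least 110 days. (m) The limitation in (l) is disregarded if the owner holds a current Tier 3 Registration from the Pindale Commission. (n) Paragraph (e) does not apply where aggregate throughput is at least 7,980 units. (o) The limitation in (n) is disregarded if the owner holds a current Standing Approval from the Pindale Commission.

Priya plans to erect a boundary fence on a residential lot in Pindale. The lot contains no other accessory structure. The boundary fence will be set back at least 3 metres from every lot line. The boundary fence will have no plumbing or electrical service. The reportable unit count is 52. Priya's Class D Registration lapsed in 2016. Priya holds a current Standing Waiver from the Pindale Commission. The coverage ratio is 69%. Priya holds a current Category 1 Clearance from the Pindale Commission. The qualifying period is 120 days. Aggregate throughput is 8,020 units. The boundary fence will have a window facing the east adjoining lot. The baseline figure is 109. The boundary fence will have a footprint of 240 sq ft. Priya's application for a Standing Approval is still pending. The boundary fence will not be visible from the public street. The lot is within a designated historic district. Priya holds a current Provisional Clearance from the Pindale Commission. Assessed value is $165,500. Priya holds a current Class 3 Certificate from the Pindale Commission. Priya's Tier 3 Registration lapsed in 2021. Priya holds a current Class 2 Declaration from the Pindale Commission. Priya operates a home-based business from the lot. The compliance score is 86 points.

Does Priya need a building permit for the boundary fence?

All of (a)'s requirements are met (the setback is at least 3 m on every side; a current Class 2 Declaration is held; a current Category 1 Clearance is held). But applying paragraph (f): (f) operates against (a): a home-based business operates on the lot. So (a) is unavailable.
Exception (b) requires that the structure will have no windows facing an adjoining lot; but a window faces an adjoining lot, so (b) is unavailable.
Exception (c)'s conditions are all satisfied: the structure will not be visible from the street; assessed value is $165,500, under the $173,000 limit; the reportable unit count is 52, under the 58 limit. But: (h) operates against (c): the baseline figure is 109, meeting the 97 threshold. (i) would limit (h) — the coverage ratio is 69%, less than the 74% limit — but (j) sets (i) aside: (j) applies — a current Standing Waiver is held. (k) is triggered (the lot is in a historic district), but is itself disapplied by (l): (l) operates — the qualifying period is 120 days, meeting the 110 days threshold. (m) is inapplicable (the Tier 3 Registration is not current), so (l) stands. Exception (c) does not apply.
Exception (d) requires that the owner holds a current Class D Registration from the Pindale Commission; but no current Class D Registration is held, so (d) is unavailable.
All of (e)'s requirements are met (the structure's footprint is 240 sq ft, less than the 265 sq ft limit; there is no plumbing or electrical service). However, paragraphs (n)–(o) must be considered: (n) is engaged — aggregate throughput is 8,020 units, meeting the 7,980 units threshold. (o) does not operate here (there is no Standing Approval in force), so (n) stands. So (e) is unavailable.
No exception displaces § 77.7.

Yes — Priya must obtain a building permit.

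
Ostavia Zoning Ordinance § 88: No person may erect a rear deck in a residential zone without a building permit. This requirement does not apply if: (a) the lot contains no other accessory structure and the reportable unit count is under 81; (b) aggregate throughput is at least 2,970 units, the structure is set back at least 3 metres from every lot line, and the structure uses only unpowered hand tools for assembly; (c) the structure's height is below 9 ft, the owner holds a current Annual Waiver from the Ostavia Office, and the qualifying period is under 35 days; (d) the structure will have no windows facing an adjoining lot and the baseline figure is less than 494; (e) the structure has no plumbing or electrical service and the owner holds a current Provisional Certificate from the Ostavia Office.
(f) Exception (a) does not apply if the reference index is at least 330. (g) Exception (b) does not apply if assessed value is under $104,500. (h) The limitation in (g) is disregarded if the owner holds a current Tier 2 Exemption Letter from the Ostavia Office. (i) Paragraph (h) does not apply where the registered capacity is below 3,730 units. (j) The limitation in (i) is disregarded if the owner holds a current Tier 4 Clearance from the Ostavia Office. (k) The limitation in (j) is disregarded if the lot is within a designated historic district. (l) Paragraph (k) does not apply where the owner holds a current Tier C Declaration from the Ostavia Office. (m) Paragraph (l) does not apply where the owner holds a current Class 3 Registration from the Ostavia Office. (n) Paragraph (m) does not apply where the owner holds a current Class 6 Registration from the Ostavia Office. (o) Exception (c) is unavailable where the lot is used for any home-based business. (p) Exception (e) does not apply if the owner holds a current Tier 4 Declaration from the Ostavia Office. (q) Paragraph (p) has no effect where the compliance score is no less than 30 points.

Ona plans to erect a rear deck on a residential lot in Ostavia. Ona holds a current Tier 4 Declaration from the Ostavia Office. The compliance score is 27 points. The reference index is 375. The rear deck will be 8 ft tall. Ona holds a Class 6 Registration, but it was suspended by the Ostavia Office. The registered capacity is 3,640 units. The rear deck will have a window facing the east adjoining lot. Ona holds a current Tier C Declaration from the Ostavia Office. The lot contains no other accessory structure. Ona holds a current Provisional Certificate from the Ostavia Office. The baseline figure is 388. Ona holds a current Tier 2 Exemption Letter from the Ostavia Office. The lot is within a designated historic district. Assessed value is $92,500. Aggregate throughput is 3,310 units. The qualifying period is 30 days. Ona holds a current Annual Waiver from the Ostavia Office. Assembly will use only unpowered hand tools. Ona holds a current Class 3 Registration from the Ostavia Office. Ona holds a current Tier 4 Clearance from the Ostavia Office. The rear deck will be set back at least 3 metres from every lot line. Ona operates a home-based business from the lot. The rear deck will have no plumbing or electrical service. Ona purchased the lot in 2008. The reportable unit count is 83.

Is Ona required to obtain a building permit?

Yes — Ona must obtain a building permit.

Exception (a) requires that the reportable unit count is under 81; but the reportable unit count is 83, not under 81, so (a) is unavailable.
Exception (b): aggregate throughput is 3,310 units, meeting the 2,970 units threshold; the setback is at least 3 m on every side; assembly uses only hand tools — every condition holds. Turning to paragraphs (g)–(n): (g) operates against (b): assessed value is $92,500, under the $104,500 limit. (h) is triggered (a current Tier 2 Exemption Letter is held), but is set aside by (i): (i) is triggered — the registered capacity is 3,640 units, below the 3,730 units limit. (j) would limit (i) — a current Tier 4 Clearance is held — but (k) sets (j) aside: (k) operates against (j): the lot is in a historic district. (l) would limit (k) — a current Tier C Declaration is held — but (m) sets (l) aside: (m) operates against (l): a current Class 3 Registration is held. (n) does not operate here (no current Class 6 Registration is held), so (m) stands. Exception (b) does not apply.
Exception (c) is satisfied on its face — the structure's height is 8 ft, below the 9 ft limit; a current Annual Waiver is held; the qualifying period is 30 days, under the 35 days limit. But applying paragraph (o): (o) operates against (c): a home-based business operates on the lot. (c) is therefore removed.
Exception (d) fails — a window faces an adjoining lot.
Exception (e): there is no plumbing or electrical service; a current Provisional Certificate is held — every condition holds. Turning to paragraphs (p)–(q): (p) operates against (e): a current Tier 4 Declaration is held. (q) does not operate here (the compliance score is 27 points, short of 30 points), so (p) stands. So (e) is unavailable.
None of the exceptions is available; § 88 applies in full.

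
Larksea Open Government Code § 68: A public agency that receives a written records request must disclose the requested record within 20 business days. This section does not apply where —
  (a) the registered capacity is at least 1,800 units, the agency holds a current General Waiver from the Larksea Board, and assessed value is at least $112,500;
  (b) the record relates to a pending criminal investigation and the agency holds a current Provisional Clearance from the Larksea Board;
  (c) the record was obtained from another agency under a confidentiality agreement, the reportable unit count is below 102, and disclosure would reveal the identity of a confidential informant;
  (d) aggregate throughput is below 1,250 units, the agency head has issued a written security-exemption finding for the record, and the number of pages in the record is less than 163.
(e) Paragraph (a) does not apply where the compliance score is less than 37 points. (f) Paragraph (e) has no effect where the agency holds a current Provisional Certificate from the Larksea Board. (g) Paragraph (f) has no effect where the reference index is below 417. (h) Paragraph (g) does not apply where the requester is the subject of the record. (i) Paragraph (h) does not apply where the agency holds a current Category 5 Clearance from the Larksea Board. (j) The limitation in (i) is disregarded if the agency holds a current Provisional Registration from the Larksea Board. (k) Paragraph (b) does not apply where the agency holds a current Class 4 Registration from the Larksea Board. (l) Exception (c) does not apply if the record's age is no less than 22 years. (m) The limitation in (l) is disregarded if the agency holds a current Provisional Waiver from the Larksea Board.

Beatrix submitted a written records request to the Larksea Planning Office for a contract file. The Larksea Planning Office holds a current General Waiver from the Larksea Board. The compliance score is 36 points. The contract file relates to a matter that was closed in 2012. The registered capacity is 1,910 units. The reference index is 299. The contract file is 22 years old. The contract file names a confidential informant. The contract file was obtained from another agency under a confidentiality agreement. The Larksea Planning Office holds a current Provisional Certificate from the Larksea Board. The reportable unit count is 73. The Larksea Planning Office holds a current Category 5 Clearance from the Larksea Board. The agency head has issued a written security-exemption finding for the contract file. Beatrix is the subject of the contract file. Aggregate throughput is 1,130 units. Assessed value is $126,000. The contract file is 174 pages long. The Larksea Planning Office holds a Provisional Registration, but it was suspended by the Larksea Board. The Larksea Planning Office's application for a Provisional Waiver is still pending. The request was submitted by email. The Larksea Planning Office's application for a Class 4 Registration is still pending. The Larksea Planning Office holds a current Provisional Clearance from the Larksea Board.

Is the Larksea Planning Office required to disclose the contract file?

Yes — the Larksea Planning Office must disclose the contract file.

Exception (a)'s conditions are all satisfied: the registered capacity is 1,910 units, meeting the 1,800 units threshold; a current General Waiver is held; assessed value is $126,000, meeting the $112,500 threshold. However, paragraphs (e)–(j) must be considered: (e) operates against (a): the compliance score is 36 points, less than the 37 points limit. (f) would limit (e) — a current Provisional Certificate is held — but (g) sets (f) aside: (g) applies — the reference index is 299, below the 417 limit. (h) would limit (g) — Beatrix is the subject of the contract file — but (i) sets (h) aside: (i) operates — a current Category 5 Clearance is held. (j) is not engaged (no current Provisional Registration is held), so (i) stands. (a) is therefore removed.
Exception (b) requires that the record relates to a pending criminal investigation; but the contract file relates to a closed matter, so (b) is unavailable.
All of (c)'s requirements are met (the contract file was obtained under a confidentiality agreement; the reportable unit count is 73, below the 102 limit; the contract file names a confidential informant). Turning to paragraphs (l)–(m): (l) applies — the record's age is 22 years, meeting the 22 years threshold. (m) is inapplicable (the Provisional Waiver is not current), so (l) stands. So (c) is unavailable.
Exception (d) fails — the number of pages in the record is 174, not less than 163.
No exception is made out. the Larksea Planning Office falls within the general rule.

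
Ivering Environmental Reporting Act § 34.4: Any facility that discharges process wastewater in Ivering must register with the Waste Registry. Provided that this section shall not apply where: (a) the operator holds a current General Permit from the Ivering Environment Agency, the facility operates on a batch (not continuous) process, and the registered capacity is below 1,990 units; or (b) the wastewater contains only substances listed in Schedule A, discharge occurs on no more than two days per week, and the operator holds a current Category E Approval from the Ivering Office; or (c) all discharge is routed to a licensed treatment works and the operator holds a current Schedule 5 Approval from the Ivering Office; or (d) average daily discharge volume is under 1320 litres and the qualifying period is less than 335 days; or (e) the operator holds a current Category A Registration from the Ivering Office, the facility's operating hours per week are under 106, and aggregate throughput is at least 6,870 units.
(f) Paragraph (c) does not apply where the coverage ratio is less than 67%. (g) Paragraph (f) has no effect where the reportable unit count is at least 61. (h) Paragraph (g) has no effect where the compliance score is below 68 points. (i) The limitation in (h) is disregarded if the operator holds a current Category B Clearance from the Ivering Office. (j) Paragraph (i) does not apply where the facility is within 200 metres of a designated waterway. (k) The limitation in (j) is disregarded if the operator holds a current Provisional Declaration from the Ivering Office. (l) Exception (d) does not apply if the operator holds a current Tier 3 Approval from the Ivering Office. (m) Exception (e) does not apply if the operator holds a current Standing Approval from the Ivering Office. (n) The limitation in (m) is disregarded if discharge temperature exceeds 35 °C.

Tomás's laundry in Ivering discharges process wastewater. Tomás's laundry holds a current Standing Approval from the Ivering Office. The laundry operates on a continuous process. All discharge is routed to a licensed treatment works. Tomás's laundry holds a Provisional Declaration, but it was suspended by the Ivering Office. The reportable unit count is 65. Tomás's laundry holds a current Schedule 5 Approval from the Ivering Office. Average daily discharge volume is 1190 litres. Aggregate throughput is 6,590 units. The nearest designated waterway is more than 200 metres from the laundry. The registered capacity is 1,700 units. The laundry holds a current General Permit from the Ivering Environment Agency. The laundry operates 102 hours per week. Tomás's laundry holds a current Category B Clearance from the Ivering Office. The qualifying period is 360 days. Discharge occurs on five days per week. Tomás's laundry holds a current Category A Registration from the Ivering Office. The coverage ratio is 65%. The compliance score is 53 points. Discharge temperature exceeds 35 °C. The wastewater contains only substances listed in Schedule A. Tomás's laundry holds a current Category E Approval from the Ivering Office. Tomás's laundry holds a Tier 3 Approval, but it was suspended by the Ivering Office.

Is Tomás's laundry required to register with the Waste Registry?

No — exception (c) applies; Tomás's laundry is not required to register with the Waste Registry.

Exception (a) fails — the facility operates on a continuous process.
Exception (b) fails — discharge occurs on five days per week.
Exception (c): discharge is routed to a licensed treatment works; a current Schedule 5 Approval is held — every condition holds. Applying paragraphs (f)–(k): (f) would limit (c) — the coverage ratio is 65%, less than the 67% limit — but (g) sets (f) aside: (g) operates against (f): the reportable unit count is 65, meeting the 61 threshold. (h) is engaged (the compliance score is 53 points, below the 68 points limit), but is itself disapplied by (i): (i) is triggered — a current Category B Clearance is held. (j) is not engaged (the laundry is more than 200 m from any designated waterway), so (i) stands. (c) remains available.
Exception (d) requires that the qualifying period is less than 335 days; but the qualifying period is 360 days, not less than 335 days, so (d) is unavailable.
Exception (e) does not apply: aggregate throughput is 6,590 units, short of 6,870 units.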